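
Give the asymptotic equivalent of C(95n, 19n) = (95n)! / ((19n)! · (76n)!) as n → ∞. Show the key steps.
C(95n, 19n) ~ (3125/256)^(19n) · sqrt(5/(8π·19n))

Write N = 19n. Apply Stirling to each factorial:
  (5N)! ~ sqrt(2π·5N) · (5N/e)^(5N),
  N! ~ sqrt(2π N) · (N/e)^N,
  (4N)! ~ sqrt(2π·4N) · (4N/e)^(4N).
The exponential factors combine to (5N)^(5N) / (N^N · (4N)^(4N)) = 5^(5N)/4^(4N) = (5^5/4^4)^N = (3125/256)^N.
The square-root prefactors combine to sqrt(2π·5N) / (sqrt(2π N)·sqrt(2π·4N)) = sqrt(5 / (2π·4·N)) = sqrt(5/(8π·19n)).
Substituting N = 19n: C(95n, 19n) ~ (3125/256)^(19n) · sqrt(5/(8π·19n)).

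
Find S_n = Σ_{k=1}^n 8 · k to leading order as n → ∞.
S_n ~ 4 · n^2

By integral comparison (Euler-Maclaurin), Σ_{k=1}^n 8 · k = 8 · ∫_0^n x^1 dx + O(n) = 8 · n^2/2 = 4 · n^2 + O(n). (Equivalently, Faulhaber's formula gives the same leading term.)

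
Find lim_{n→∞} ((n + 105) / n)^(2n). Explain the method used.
lim = e^210

Rewrite as (1 + 105/n)^(2n). By the standard limit (1 + x/n)^n → e^x, we have (1 + 105/n)^n → e^105, and raising to the 2nd power gives e^210.
More precisely, ln[(1 + 105/n)^(2n)] = 2n · ln(1 + 105/n) = 2n · (105/n + O(1/n^2)) = 210 + O(1/n) → 210.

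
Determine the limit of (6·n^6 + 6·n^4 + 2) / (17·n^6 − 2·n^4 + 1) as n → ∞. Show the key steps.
lim = 6/17

For large n the leading n^6 terms dominate both numerator and denominator. Dividing top and bottom by n^6, every other term tends to 0, leaving 6/17.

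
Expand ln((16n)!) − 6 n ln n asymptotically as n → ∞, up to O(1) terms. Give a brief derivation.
ln((16n)!) − 6 n ln n = 10 n ln n + 16(ln 16 − 1) n + (1/2) ln(2π·16n) + O(1/n)

Stirling: ln((16n)!) = 16n ln(16n) − 16n + (1/2) ln(2π·16n) + O(1/n).
Expand 16n ln(16n) = 16n (ln n + ln 16) = 16n ln n + 16n ln 16.
Subtract 6n ln n: leading term is (16 − 6) n ln n = 10 n ln n. The next term is 16n ln 16 − 16n = 16(ln 16 − 1) n. Then the (1/2) ln(2π·16n) correction.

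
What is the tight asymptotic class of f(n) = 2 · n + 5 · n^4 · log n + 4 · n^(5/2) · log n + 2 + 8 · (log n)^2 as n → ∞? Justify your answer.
f(n) ∈ Θ(n^4 · log n)

Compare the terms by growth order. For large n, n^a · (log n)^b dominates n^a' · (log n)^b' iff a > a', or (a = a' and b > b'). Ranking the 5 terms shows the dominant one is 5 · n^4 · log n. Hence f(n) ∈ Θ(n^4 · log n).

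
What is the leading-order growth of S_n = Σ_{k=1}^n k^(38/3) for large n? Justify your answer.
S_n ~ (3/41) · n^(41/3)

Integral comparison: Σ_{k=1}^n k^(38/3) = ∫_0^n x^(38/3) dx + O(n^(38/3)). The integral is n^(1 + 38/3) / (1 + 38/3) = n^((38+3)/3) / ((38+3)/3) = (3/41) · n^(41/3).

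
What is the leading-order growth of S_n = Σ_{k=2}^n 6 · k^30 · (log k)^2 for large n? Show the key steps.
S_n ~ 6 · n^31 · (log n)^2 / 31

By integral comparison, S_n = ∫_1^n 6 · x^30 · (log x)^2 dx + O(n^30 · (log n)^2). For the integral, the leading term of ∫_1^n x^30 (log x)^2 dx is n^31/31 · (log n)^2 (by repeated integration by parts; each step lowers the log-exponent and produces a relatively O(1/log n) correction). Hence S_n ~ 6 · n^31 · (log n)^2 / 31.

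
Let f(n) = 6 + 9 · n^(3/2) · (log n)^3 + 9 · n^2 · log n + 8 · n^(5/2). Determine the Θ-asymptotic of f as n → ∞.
f(n) ∈ Θ(n^(5/2))

Compare the terms by growth order. For large n, n^a · (log n)^b dominates n^a' · (log n)^b' iff a > a', or (a = a' and b > b'). Ranking the 4 terms shows the dominant one is 8 · n^(5/2). Hence f(n) ∈ Θ(n^(5/2)).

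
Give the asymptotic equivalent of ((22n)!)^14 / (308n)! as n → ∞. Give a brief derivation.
((22n)!)^14/(308n)! ~ ((2π·22n)^(13/2) / sqrt(14)) · 14^(−14·22n)  →  0

Write N = 22n. Stirling: N! ~ sqrt(2π N)(N/e)^N and (14N)! ~ sqrt(2π·14N)·(14N/e)^(14N).
  (N!)^14/(14N)! ~ (2π N)^(14/2) (N/e)^(14N) / [sqrt(2π·14N) (14N/e)^(14N)]
     = (2π N)^(14/2) / sqrt(2π·14N) · (N/(14N))^(14N)
     = (2π N)^((14−1)/2) / sqrt(14) · 14^(−14N).
Since 14^14 > 1, the factor 14^(−14N) decays exponentially, so the ratio → 0. Substituting N = 22n gives the stated form.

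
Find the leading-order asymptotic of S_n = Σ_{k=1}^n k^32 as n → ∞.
S_n ~ n^33 / 33

By integral comparison (Euler-Maclaurin), Σ_{k=1}^n k^32 = ∫_0^n x^32 dx + O(n^32) = n^33/33 + O(n^32). (Equivalently, Faulhaber's formula gives the same leading term.)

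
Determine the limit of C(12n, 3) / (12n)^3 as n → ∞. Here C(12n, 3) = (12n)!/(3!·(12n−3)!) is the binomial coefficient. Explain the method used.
lim = 1/3! = 1/6

With N = 12n → ∞: C(N, 3) / N^3 = [N(N−1)…(N−2)] / (3! · N^3) = (1/3!) · 1 · (1 − 1/(12n)) · (1 − 2/(12n)). Each factor → 1 as N → ∞, so the limit is 1/3! = 1/6.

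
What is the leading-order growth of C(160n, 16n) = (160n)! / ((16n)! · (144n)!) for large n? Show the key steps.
C(160n, 16n) ~ (10000000000/387420489)^(16n) · sqrt(5/(9π·16n))

Write N = 16n. Apply Stirling to each factorial:
  (10N)! ~ sqrt(2π·10N) · (10N/e)^(10N),
  N! ~ sqrt(2π N) · (N/e)^N,
  (9N)! ~ sqrt(2π·9N) · (9N/e)^(9N).
The exponential factors combine to (10N)^(10N) / (N^N · (9N)^(9N)) = 10^(10N)/9^(9N) = (10^10/9^9)^N = (10000000000/387420489)^N.
The square-root prefactors combine to sqrt(2π·10N) / (sqrt(2π N)·sqrt(2π·9N)) = sqrt(10 / (2π·9·N)) = sqrt(5/(9π·16n)).
Substituting N = 16n: C(160n, 16n) ~ (10000000000/387420489)^(16n) · sqrt(5/(9π·16n)).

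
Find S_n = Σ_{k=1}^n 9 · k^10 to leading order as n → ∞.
S_n ~ 9 · n^11 / 11

By integral comparison (Euler-Maclaurin), Σ_{k=1}^n 9 · k^10 = 9 · ∫_0^n x^10 dx + O(n^10) = 9 · n^11/11 + O(n^10). (Equivalently, Faulhaber's formula gives the same leading term.)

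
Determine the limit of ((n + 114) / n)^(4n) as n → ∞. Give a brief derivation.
lim = e^456

Rewrite as (1 + 114/n)^(4n). By the standard limit (1 + x/n)^n → e^x, we have (1 + 114/n)^n → e^114, and raising to the 4th power gives e^456.
More precisely, ln[(1 + 114/n)^(4n)] = 4n · ln(1 + 114/n) = 4n · (114/n + O(1/n^2)) = 456 + O(1/n) → 456.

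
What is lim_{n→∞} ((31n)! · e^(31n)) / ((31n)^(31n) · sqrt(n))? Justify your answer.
lim = sqrt(2π·31)

Stirling: (31n)! ~ sqrt(2π·31n) · (31n/e)^(31n). Hence
  (31n)! · e^(31n) / (31n)^(31n) ~ sqrt(2π·31n).
Dividing by sqrt(n): sqrt(2π·31n) / sqrt(n) = sqrt(2π·31) · n^((1−1)/2), so the limit is sqrt(2π·31).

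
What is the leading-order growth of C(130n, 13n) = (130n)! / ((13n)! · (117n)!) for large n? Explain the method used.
C(130n, 13n) ~ (10000000000/387420489)^(13n) · sqrt(5/(9π·13n))

Write N = 13n. Apply Stirling to each factorial:
  (10N)! ~ sqrt(2π·10N) · (10N/e)^(10N),
  N! ~ sqrt(2π N) · (N/e)^N,
  (9N)! ~ sqrt(2π·9N) · (9N/e)^(9N).
The exponential factors combine to (10N)^(10N) / (N^N · (9N)^(9N)) = 10^(10N)/9^(9N) = (10^10/9^9)^N = (10000000000/387420489)^N.
The square-root prefactors combine to sqrt(2π·10N) / (sqrt(2π N)·sqrt(2π·9N)) = sqrt(10 / (2π·9·N)) = sqrt(5/(9π·13n)).
Substituting N = 13n: C(130n, 13n) ~ (10000000000/387420489)^(13n) · sqrt(5/(9π·13n)).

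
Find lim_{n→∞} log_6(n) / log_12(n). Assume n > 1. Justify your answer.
lim = ln(12) / ln(6) = log_6(12)

Change of base: log_6(n) = ln n / ln 6 and log_12(n) = ln n / ln 12. The ratio is (ln n / ln 6) · (ln 12 / ln n) = ln 12 / ln 6, a constant independent of n. So the limit is ln 12 / ln 6 = log_6(12).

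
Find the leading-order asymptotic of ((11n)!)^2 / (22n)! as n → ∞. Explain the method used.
((11n)!)^2/(22n)! ~ ((2π·11n)^(1/2) / sqrt(2)) · 2^(−2·11n)  →  0

Write N = 11n. Stirling: N! ~ sqrt(2π N)(N/e)^N and (2N)! ~ sqrt(2π·2N)·(2N/e)^(2N).
  (N!)^2/(2N)! ~ (2π N)^(2/2) (N/e)^(2N) / [sqrt(2π·2N) (2N/e)^(2N)]
     = (2π N)^(2/2) / sqrt(2π·2N) · (N/(2N))^(2N)
     = (2π N)^((2−1)/2) / sqrt(2) · 2^(−2N).
Since 2^2 > 1, the factor 2^(−2N) decays exponentially, so the ratio → 0. Substituting N = 11n gives the stated form.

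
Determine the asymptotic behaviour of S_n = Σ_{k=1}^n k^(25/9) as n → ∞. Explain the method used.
S_n ~ (9/34) · n^(34/9)

Integral comparison: Σ_{k=1}^n k^(25/9) = ∫_0^n x^(25/9) dx + O(n^(25/9)). The integral is n^(1 + 25/9) / (1 + 25/9) = n^((25+9)/9) / ((25+9)/9) = (9/34) · n^(34/9).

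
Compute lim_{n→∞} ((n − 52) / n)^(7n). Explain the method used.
lim = e^(−364)

Rewrite as (1 − 52/n)^(7n). By the standard limit (1 + x/n)^n → e^x, we have (1 − 52/n)^n → e^(−52), and raising to the 7th power gives e^(−364).
More precisely, ln[(1 − 52/n)^(7n)] = 7n · ln(1 − 52/n) = 7n · (-52/n + O(1/n^2)) = -364 + O(1/n) → -364.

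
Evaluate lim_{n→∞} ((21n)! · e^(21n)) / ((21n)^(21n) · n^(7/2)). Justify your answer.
lim = 0

Stirling: (21n)! ~ sqrt(2π·21n) · (21n/e)^(21n). Hence
  (21n)! · e^(21n) / (21n)^(21n) ~ sqrt(2π·21n).
Dividing by n^(7/2): sqrt(2π·21n) / n^(7/2) = sqrt(2π·21) · n^((1−7)/2), so the expression behaves like sqrt(2π·21) · n^((1−7)/2) → 0.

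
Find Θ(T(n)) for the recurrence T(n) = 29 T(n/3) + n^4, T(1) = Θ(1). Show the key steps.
T(n) = Θ(n^4)

log_3 29 ≈ 3.065. f(n) = n^4 dominates n^(log_3 29) since 4 > 3.065, and the regularity condition a·f(n/b) = 29·(n/3)^4 = (29/81)·n^4 ≤ c·f(n) holds with c = 29/81 ≈ 0.358 < 1. So this is Case 3: T(n) = Θ(f(n)) = Θ(n^4).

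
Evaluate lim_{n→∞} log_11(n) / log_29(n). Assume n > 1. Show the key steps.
lim = ln(29) / ln(11) = log_11(29)

Change of base: log_11(n) = ln n / ln 11 and log_29(n) = ln n / ln 29. The ratio is (ln n / ln 11) · (ln 29 / ln n) = ln 29 / ln 11, a constant independent of n. So the limit is ln 29 / ln 11 = log_11(29).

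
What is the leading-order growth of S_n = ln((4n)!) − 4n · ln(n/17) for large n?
S_n ~ 4n · (ln 68 − 1) + O(ln n)

Stirling: ln((4n)!) = 4n ln(4n) − 4n + O(ln n).
  S_n = 4n ln(4n) − 4n − 4n ln(n/17) + O(ln n)
      = 4n ln(4n) − 4n ln n + 4n ln 17 − 4n + O(ln n)
      = 4n ln 4 + 4n ln 17 − 4n + O(ln n)
      = 4n (ln 68 − 1) + O(ln n).
Numerically ln(68) − 1 ≈ 3.2195.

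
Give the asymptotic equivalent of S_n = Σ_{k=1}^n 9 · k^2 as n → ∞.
S_n ~ 3 · n^3

By integral comparison (Euler-Maclaurin), Σ_{k=1}^n 9 · k^2 = 9 · ∫_0^n x^2 dx + O(n^2) = 9 · n^3/3 = 3 · n^3 + O(n^2). (Equivalently, Faulhaber's formula gives the same leading term.)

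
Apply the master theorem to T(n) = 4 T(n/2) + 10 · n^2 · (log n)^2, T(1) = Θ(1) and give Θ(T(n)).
T(n) = Θ(n^2 · (log n)^3)

Here log_2 4 = 2 and f(n) = 10 · n^2 · (log n)^2 = Θ(n^(log_2 4) · (log n)^2). This is the extended Case 2 of the master theorem (f matches the critical exponent up to log factors), giving T(n) = Θ(n^(log_2 4) · (log n)^(2+1)) = Θ(n^2 · (log n)^3).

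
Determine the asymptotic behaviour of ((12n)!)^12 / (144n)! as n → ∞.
((12n)!)^12/(144n)! ~ ((2π·12n)^(11/2) / sqrt(12)) · 12^(−12·12n)  →  0

Write N = 12n. Stirling: N! ~ sqrt(2π N)(N/e)^N and (12N)! ~ sqrt(2π·12N)·(12N/e)^(12N).
  (N!)^12/(12N)! ~ (2π N)^(12/2) (N/e)^(12N) / [sqrt(2π·12N) (12N/e)^(12N)]
     = (2π N)^(12/2) / sqrt(2π·12N) · (N/(12N))^(12N)
     = (2π N)^((12−1)/2) / sqrt(12) · 12^(−12N).
Since 12^12 > 1, the factor 12^(−12N) decays exponentially, so the ratio → 0. Substituting N = 12n gives the stated form.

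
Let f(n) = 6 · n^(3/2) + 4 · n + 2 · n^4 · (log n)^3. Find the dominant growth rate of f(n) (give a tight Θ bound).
f(n) ∈ Θ(n^4 · (log n)^3)

Compare the terms by growth order. For large n, n^a · (log n)^b dominates n^a' · (log n)^b' iff a > a', or (a = a' and b > b'). Ranking the 3 terms shows the dominant one is 2 · n^4 · (log n)^3. Hence f(n) ∈ Θ(n^4 · (log n)^3).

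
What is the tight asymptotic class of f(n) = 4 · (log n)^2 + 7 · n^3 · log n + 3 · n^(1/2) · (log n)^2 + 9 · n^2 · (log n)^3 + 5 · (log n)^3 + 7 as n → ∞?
f(n) ∈ Θ(n^3 · log n)

Compare the terms by growth order. For large n, n^a · (log n)^b dominates n^a' · (log n)^b' iff a > a', or (a = a' and b > b'). Ranking the 6 terms shows the dominant one is 7 · n^3 · log n. Hence f(n) ∈ Θ(n^3 · log n).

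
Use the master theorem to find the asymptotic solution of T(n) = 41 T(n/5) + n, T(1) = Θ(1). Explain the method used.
T(n) = Θ(n^(log_5 41))

Master theorem: compare f(n) = n to n^(log_5 41) where log_5 41 ≈ 2.307. Since 1 < log_5 41, we have f(n) = O(n^(log_5 41 − ε)) for some ε > 0 — Case 1. Hence T(n) = Θ(n^(log_5 41)).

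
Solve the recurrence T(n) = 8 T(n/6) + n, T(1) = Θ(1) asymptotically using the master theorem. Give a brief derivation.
T(n) = Θ(n^(log_6 8))

Master theorem: compare f(n) = n to n^(log_6 8) where log_6 8 ≈ 1.161. Since 1 < log_6 8, we have f(n) = O(n^(log_6 8 − ε)) for some ε > 0 — Case 1. Hence T(n) = Θ(n^(log_6 8)).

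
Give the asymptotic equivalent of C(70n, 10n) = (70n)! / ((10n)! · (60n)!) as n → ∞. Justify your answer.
C(70n, 10n) ~ (823543/46656)^(10n) · sqrt(7/(12π·10n))

Write N = 10n. Apply Stirling to each factorial:
  (7N)! ~ sqrt(2π·7N) · (7N/e)^(7N),
  N! ~ sqrt(2π N) · (N/e)^N,
  (6N)! ~ sqrt(2π·6N) · (6N/e)^(6N).
The exponential factors combine to (7N)^(7N) / (N^N · (6N)^(6N)) = 7^(7N)/6^(6N) = (7^7/6^6)^N = (823543/46656)^N.
The square-root prefactors combine to sqrt(2π·7N) / (sqrt(2π N)·sqrt(2π·6N)) = sqrt(7 / (2π·6·N)) = sqrt(7/(12π·10n)).
Substituting N = 10n: C(70n, 10n) ~ (823543/46656)^(10n) · sqrt(7/(12π·10n)).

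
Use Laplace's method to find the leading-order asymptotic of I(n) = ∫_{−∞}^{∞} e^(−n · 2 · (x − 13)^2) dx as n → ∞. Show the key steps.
I(n) = sqrt(π/(2n))

Here φ(x) = 2 · (x − 13)^2 has its unique minimum at x* = 13 with φ(x*) = 0 and φ''(x*) = 4. Laplace's method gives
  I(n) ~ e^(−n φ(x*)) · sqrt(2π / (n · φ''(x*))) = sqrt(2π / (4n)) = sqrt(π/(2n)).
This is exact: substituting u = (x − 13)·sqrt(2n) gives I(n) = (1/sqrt(2n)) ∫_{−∞}^{∞} e^(−u^2) du = sqrt(π/(2n)).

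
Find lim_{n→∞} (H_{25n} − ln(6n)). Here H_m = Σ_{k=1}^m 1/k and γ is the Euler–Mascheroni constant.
lim = ln(25/6) + γ

By Euler-Maclaurin, H_m = ln m + γ + O(1/m). So
  H_{25n} − ln(6n) = ln(25n) + γ − ln(6n) + O(1/n)
                       = ln(25/6) + γ + O(1/n).
Hence the limit is ln(25/6) + γ.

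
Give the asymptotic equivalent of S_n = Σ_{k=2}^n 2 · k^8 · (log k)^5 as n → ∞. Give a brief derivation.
S_n ~ 2 · n^9 · (log n)^5 / 9

By integral comparison, S_n = ∫_1^n 2 · x^8 · (log x)^5 dx + O(n^8 · (log n)^5). For the integral, the leading term of ∫_1^n x^8 (log x)^5 dx is n^9/9 · (log n)^5 (by repeated integration by parts; each step lowers the log-exponent and produces a relatively O(1/log n) correction). Hence S_n ~ 2 · n^9 · (log n)^5 / 9.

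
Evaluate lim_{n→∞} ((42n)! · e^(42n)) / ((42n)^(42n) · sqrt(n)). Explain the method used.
lim = sqrt(2π·42)

Stirling: (42n)! ~ sqrt(2π·42n) · (42n/e)^(42n). Hence
  (42n)! · e^(42n) / (42n)^(42n) ~ sqrt(2π·42n).
Dividing by sqrt(n): sqrt(2π·42n) / sqrt(n) = sqrt(2π·42) · n^((1−1)/2), so the limit is sqrt(2π·42).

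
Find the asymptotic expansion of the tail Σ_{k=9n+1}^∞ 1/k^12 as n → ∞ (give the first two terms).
Σ_{k>9n} 1/k^12 = 1/(11 · (9n)^11) − 1/(2 · (9n)^12) + O(1/(9n)^13)

Compare to the integral: ∫_{9n}^∞ x^(−12) dx = [−x^(−11)/11]_{9n}^∞ = 1/((12−1)·(9n)^11). The Euler-Maclaurin correction adds −f(9n)/2 = −1/(2·(9n)^12). Euler-Maclaurin then gives
  Σ_{k>9n} 1/k^12 = ∫_{9n}^∞ dx/x^12 − 1/(2·(9n)^12) + O(1/(9n)^13).
(Equivalently this is ζ(12) − Σ_{k≤9n} 1/k^12.)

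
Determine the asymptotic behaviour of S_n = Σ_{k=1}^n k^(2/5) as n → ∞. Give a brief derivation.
S_n ~ (5/7) · n^(7/5)

Integral comparison: Σ_{k=1}^n k^(2/5) = ∫_0^n x^(2/5) dx + O(n^(2/5)). The integral is n^(1 + 2/5) / (1 + 2/5) = n^((2+5)/5) / ((2+5)/5) = (5/7) · n^(7/5).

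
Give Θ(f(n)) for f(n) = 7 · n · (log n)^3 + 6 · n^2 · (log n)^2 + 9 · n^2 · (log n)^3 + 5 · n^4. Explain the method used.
f(n) ∈ Θ(n^4)

Compare the terms by growth order. For large n, n^a · (log n)^b dominates n^a' · (log n)^b' iff a > a', or (a = a' and b > b'). Ranking the 4 terms shows the dominant one is 5 · n^4. Hence f(n) ∈ Θ(n^4).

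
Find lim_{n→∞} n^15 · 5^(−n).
lim = 0

Exponentials with base > 1 dominate every fixed polynomial: for any fixed c, n^c / 5^n → 0 as n → ∞ (e.g. by the ratio test, or by writing 5^n = e^(n ln 5) and noting e^(n ln 5) / n^c → ∞). Hence n^15 · 5^(−n) = n^15 / 5^n → 0.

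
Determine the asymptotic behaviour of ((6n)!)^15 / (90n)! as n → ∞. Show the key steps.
((6n)!)^15/(90n)! ~ ((2π·6n)^(14/2) / sqrt(15)) · 15^(−15·6n)  →  0

Write N = 6n. Stirling: N! ~ sqrt(2π N)(N/e)^N and (15N)! ~ sqrt(2π·15N)·(15N/e)^(15N).
  (N!)^15/(15N)! ~ (2π N)^(15/2) (N/e)^(15N) / [sqrt(2π·15N) (15N/e)^(15N)]
     = (2π N)^(15/2) / sqrt(2π·15N) · (N/(15N))^(15N)
     = (2π N)^((15−1)/2) / sqrt(15) · 15^(−15N).
Since 15^15 > 1, the factor 15^(−15N) decays exponentially, so the ratio → 0. Substituting N = 6n gives the stated form.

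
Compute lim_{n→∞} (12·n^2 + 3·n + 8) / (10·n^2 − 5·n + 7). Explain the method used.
lim = 12/10 = 6/5

For large n the leading n^2 terms dominate both numerator and denominator. Dividing top and bottom by n^2, every other term tends to 0, leaving 12/10 = 6/5.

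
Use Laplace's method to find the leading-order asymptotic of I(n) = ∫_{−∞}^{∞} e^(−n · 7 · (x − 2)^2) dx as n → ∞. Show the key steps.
I(n) = sqrt(π/(7n))

Here φ(x) = 7 · (x − 2)^2 has its unique minimum at x* = 2 with φ(x*) = 0 and φ''(x*) = 14. Laplace's method gives
  I(n) ~ e^(−n φ(x*)) · sqrt(2π / (n · φ''(x*))) = sqrt(2π / (14n)) = sqrt(π/(7n)).
This is exact: substituting u = (x − 2)·sqrt(7n) gives I(n) = (1/sqrt(7n)) ∫_{−∞}^{∞} e^(−u^2) du = sqrt(π/(7n)).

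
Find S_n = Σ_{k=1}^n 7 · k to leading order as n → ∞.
S_n ~ 7 · n^2 / 2

By integral comparison (Euler-Maclaurin), Σ_{k=1}^n 7 · k = 7 · ∫_0^n x^1 dx + O(n) = 7 · n^2/2 + O(n). (Equivalently, Faulhaber's formula gives the same leading term.)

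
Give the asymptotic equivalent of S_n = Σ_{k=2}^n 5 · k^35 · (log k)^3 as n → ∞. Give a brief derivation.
S_n ~ 5 · n^36 · (log n)^3 / 36

By integral comparison, S_n = ∫_1^n 5 · x^35 · (log x)^3 dx + O(n^35 · (log n)^3). For the integral, the leading term of ∫_1^n x^35 (log x)^3 dx is n^36/36 · (log n)^3 (by repeated integration by parts; each step lowers the log-exponent and produces a relatively O(1/log n) correction). Hence S_n ~ 5 · n^36 · (log n)^3 / 36.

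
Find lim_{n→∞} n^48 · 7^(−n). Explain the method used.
lim = 0

Exponentials with base > 1 dominate every fixed polynomial: for any fixed c, n^c / 7^n → 0 as n → ∞ (e.g. by the ratio test, or by writing 7^n = e^(n ln 7) and noting e^(n ln 7) / n^c → ∞). Hence n^48 · 7^(−n) = n^48 / 7^n → 0.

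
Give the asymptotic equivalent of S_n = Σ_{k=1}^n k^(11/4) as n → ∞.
S_n ~ (4/15) · n^(15/4)

Integral comparison: Σ_{k=1}^n k^(11/4) = ∫_0^n x^(11/4) dx + O(n^(11/4)). The integral is n^(1 + 11/4) / (1 + 11/4) = n^((11+4)/4) / ((11+4)/4) = (4/15) · n^(15/4).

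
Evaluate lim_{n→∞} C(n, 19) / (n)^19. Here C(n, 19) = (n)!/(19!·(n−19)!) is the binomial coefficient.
lim = 1/19! = 1/121645100408832000

With N = n → ∞: C(N, 19) / N^19 = [N(N−1)…(N−18)] / (19! · N^19) = (1/19!) · 1 · (1 − 1/n) · … · (1 − 18/n). Each factor → 1 as N → ∞, so the limit is 1/19! = 1/121645100408832000.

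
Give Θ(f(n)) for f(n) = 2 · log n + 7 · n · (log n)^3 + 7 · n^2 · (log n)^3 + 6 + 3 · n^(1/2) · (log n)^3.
f(n) ∈ Θ(n^2 · (log n)^3)

Compare the terms by growth order. For large n, n^a · (log n)^b dominates n^a' · (log n)^b' iff a > a', or (a = a' and b > b'). Ranking the 5 terms shows the dominant one is 7 · n^2 · (log n)^3. Hence f(n) ∈ Θ(n^2 · (log n)^3).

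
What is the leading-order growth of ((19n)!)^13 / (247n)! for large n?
((19n)!)^13/(247n)! ~ ((2π·19n)^(12/2) / sqrt(13)) · 13^(−13·19n)  →  0

Write N = 19n. Stirling: N! ~ sqrt(2π N)(N/e)^N and (13N)! ~ sqrt(2π·13N)·(13N/e)^(13N).
  (N!)^13/(13N)! ~ (2π N)^(13/2) (N/e)^(13N) / [sqrt(2π·13N) (13N/e)^(13N)]
     = (2π N)^(13/2) / sqrt(2π·13N) · (N/(13N))^(13N)
     = (2π N)^((13−1)/2) / sqrt(13) · 13^(−13N).
Since 13^13 > 1, the factor 13^(−13N) decays exponentially, so the ratio → 0. Substituting N = 19n gives the stated form.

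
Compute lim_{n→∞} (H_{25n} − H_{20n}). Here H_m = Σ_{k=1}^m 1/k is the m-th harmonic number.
lim = ln(25/20) = ln(5/4)

Euler-Maclaurin gives H_m = ln m + γ + 1/(2m) + O(1/m^2). The γ and O(1/m) terms cancel in the difference:
  H_{25n} − H_{20n} = ln(25n) − ln(20n) + O(1/n) = ln(25/20) + O(1/n).
Hence the limit is ln(25/20) = ln(5/4).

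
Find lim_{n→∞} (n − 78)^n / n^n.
lim = e^(−78)

Rewrite as (1 − 78/n)^(n). By the standard limit (1 + x/n)^n → e^x, we have (1 − 78/n)^n → e^(−78), and raising to the 1st power gives e^(−78).
More precisely, ln[(1 − 78/n)^(n)] = n · ln(1 − 78/n) = n · (-78/n + O(1/n^2)) = -78 + O(1/n) → -78.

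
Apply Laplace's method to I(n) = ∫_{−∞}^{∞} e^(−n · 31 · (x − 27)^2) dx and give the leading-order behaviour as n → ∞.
I(n) = sqrt(π/(31n))

Here φ(x) = 31 · (x − 27)^2 has its unique minimum at x* = 27 with φ(x*) = 0 and φ''(x*) = 62. Laplace's method gives
  I(n) ~ e^(−n φ(x*)) · sqrt(2π / (n · φ''(x*))) = sqrt(2π / (62n)) = sqrt(π/(31n)).
This is exact: substituting u = (x − 27)·sqrt(31n) gives I(n) = (1/sqrt(31n)) ∫_{−∞}^{∞} e^(−u^2) du = sqrt(π/(31n)).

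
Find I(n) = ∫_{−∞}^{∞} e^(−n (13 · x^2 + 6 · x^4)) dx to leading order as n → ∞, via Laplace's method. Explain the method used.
I(n) ~ sqrt(π/(13n))

φ(x) = 13 · x^2 + 6 · x^4 has its unique global minimum at x* = 0 (since φ'(x) = 26x + 24x^3 = 0 only at x = 0 for real x with both coefficients positive, and φ → ∞ as |x| → ∞). At x* = 0, φ(0) = 0 and φ''(0) = 26. Laplace's method then gives
  I(n) ~ sqrt(2π / (n · φ''(0))) · e^(−n φ(0)) = sqrt(2π / (26n)) = sqrt(π/(13n)).
The 6 · x^4 term contributes only at subleading order (an O(1/n) relative correction).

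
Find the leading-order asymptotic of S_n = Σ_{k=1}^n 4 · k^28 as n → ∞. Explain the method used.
S_n ~ 4 · n^29 / 29

By integral comparison (Euler-Maclaurin), Σ_{k=1}^n 4 · k^28 = 4 · ∫_0^n x^28 dx + O(n^28) = 4 · n^29/29 + O(n^28). (Equivalently, Faulhaber's formula gives the same leading term.)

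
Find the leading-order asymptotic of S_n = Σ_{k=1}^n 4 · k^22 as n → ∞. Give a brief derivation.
S_n ~ 4 · n^23 / 23

By integral comparison (Euler-Maclaurin), Σ_{k=1}^n 4 · k^22 = 4 · ∫_0^n x^22 dx + O(n^22) = 4 · n^23/23 + O(n^22). (Equivalently, Faulhaber's formula gives the same leading term.)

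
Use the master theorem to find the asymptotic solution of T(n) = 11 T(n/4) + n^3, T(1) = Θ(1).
T(n) = Θ(n^3)

log_4 11 ≈ 1.730. f(n) = n^3 dominates n^(log_4 11) since 3 > 1.730, and the regularity condition a·f(n/b) = 11·(n/4)^3 = (11/64)·n^3 ≤ c·f(n) holds with c = 11/64 ≈ 0.172 < 1. So this is Case 3: T(n) = Θ(f(n)) = Θ(n^3).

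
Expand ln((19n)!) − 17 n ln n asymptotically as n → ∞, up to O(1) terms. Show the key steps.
ln((19n)!) − 17 n ln n = 2 n ln n + 19(ln 19 − 1) n + (1/2) ln(2π·19n) + O(1/n)

Stirling: ln((19n)!) = 19n ln(19n) − 19n + (1/2) ln(2π·19n) + O(1/n).
Expand 19n ln(19n) = 19n (ln n + ln 19) = 19n ln n + 19n ln 19.
Subtract 17n ln n: leading term is (19 − 17) n ln n = 2 n ln n. The next term is 19n ln 19 − 19n = 19(ln 19 − 1) n. Then the (1/2) ln(2π·19n) correction.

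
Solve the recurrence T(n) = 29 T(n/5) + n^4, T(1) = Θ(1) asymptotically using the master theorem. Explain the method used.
T(n) = Θ(n^4)

log_5 29 ≈ 2.092. f(n) = n^4 dominates n^(log_5 29) since 4 > 2.092, and the regularity condition a·f(n/b) = 29·(n/5)^4 = (29/625)·n^4 ≤ c·f(n) holds with c = 29/625 ≈ 0.0464 < 1. So this is Case 3: T(n) = Θ(f(n)) = Θ(n^4).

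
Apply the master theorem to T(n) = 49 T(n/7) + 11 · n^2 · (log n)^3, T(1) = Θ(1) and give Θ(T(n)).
T(n) = Θ(n^2 · (log n)^4)

Here log_7 49 = 2 and f(n) = 11 · n^2 · (log n)^3 = Θ(n^(log_7 49) · (log n)^3). This is the extended Case 2 of the master theorem (f matches the critical exponent up to log factors), giving T(n) = Θ(n^(log_7 49) · (log n)^(3+1)) = Θ(n^2 · (log n)^4).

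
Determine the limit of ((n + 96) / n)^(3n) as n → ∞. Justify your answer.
lim = e^288

Rewrite as (1 + 96/n)^(3n). By the standard limit (1 + x/n)^n → e^x, we have (1 + 96/n)^n → e^96, and raising to the 3rd power gives e^288.
More precisely, ln[(1 + 96/n)^(3n)] = 3n · ln(1 + 96/n) = 3n · (96/n + O(1/n^2)) = 288 + O(1/n) → 288.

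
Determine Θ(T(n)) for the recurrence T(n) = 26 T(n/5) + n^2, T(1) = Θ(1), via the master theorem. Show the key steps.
T(n) = Θ(n^(log_5 26))

Master theorem: compare f(n) = n^2 to n^(log_5 26) where log_5 26 ≈ 2.024. Since 2 < log_5 26, we have f(n) = O(n^(log_5 26 − ε)) for some ε > 0 — Case 1. Hence T(n) = Θ(n^(log_5 26)).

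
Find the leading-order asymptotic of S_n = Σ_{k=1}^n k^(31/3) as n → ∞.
S_n ~ (3/34) · n^(34/3)

Integral comparison: Σ_{k=1}^n k^(31/3) = ∫_0^n x^(31/3) dx + O(n^(31/3)). The integral is n^(1 + 31/3) / (1 + 31/3) = n^((31+3)/3) / ((31+3)/3) = (3/34) · n^(34/3).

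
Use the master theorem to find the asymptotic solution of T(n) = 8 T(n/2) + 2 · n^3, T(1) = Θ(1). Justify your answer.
T(n) = Θ(n^3 log n)

log_2 8 = 3, and f(n) = 2 · n^3 = Θ(n^(log_2 8)). This is Case 2 of the master theorem: T(n) = Θ(f(n) · log n) = Θ(n^3 log n).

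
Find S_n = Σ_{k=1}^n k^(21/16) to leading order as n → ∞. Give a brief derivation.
S_n ~ (16/37) · n^(37/16)

Integral comparison: Σ_{k=1}^n k^(21/16) = ∫_0^n x^(21/16) dx + O(n^(21/16)). The integral is n^(1 + 21/16) / (1 + 21/16) = n^((21+16)/16) / ((21+16)/16) = (16/37) · n^(37/16).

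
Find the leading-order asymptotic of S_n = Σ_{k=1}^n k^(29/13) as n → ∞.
S_n ~ (13/42) · n^(42/13)

Integral comparison: Σ_{k=1}^n k^(29/13) = ∫_0^n x^(29/13) dx + O(n^(29/13)). The integral is n^(1 + 29/13) / (1 + 29/13) = n^((29+13)/13) / ((29+13)/13) = (13/42) · n^(42/13).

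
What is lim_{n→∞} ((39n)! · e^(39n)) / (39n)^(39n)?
lim = ∞

Stirling: (39n)! ~ sqrt(2π·39n) · (39n/e)^(39n). Hence
  (39n)! · e^(39n) / (39n)^(39n) ~ sqrt(2π·39n) = sqrt(2π·39) · sqrt(n) → ∞.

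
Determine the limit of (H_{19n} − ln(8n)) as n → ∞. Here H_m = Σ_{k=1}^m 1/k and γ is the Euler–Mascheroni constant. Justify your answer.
lim = ln(19/8) + γ

By Euler-Maclaurin, H_m = ln m + γ + O(1/m). So
  H_{19n} − ln(8n) = ln(19n) + γ − ln(8n) + O(1/n)
                       = ln(19/8) + γ + O(1/n).
Hence the limit is ln(19/8) + γ.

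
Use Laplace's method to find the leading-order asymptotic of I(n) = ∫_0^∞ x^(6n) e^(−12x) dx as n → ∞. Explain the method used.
I(n) ~ (sqrt(2π·6n) / 12) · (6n/(12e))^(6n)

Write the integrand as exp(6n ln x − 12x) and set f(x) = 6n ln x − 12x. Then f'(x) = 6n/x − 12 = 0 at x* = 6n/12, and f''(x*) = −6n/x*^2 = −12^2/(6n). Laplace's method (interior maximum) gives
  I(n) ~ e^(f(x*)) · sqrt(2π / |f''(x*)|)
        = exp(6n ln(6n/12) − 6n) · sqrt(2π · 6n / 12^2)
        = (6n/12)^(6n) e^(−6n) · sqrt(2π·6n) / 12
        = (sqrt(2π·6n) / 12) · (6n/(12e))^(6n).
This matches Γ(6n+1)/12^(6n+1) with Stirling applied to Γ.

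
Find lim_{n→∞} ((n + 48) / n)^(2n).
lim = e^96

Rewrite as (1 + 48/n)^(2n). By the standard limit (1 + x/n)^n → e^x, we have (1 + 48/n)^n → e^48, and raising to the 2nd power gives e^96.
More precisely, ln[(1 + 48/n)^(2n)] = 2n · ln(1 + 48/n) = 2n · (48/n + O(1/n^2)) = 96 + O(1/n) → 96.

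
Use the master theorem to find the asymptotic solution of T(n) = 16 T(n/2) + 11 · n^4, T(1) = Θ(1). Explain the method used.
T(n) = Θ(n^4 log n)

log_2 16 = 4, and f(n) = 11 · n^4 = Θ(n^(log_2 16)). This is Case 2 of the master theorem: T(n) = Θ(f(n) · log n) = Θ(n^4 log n).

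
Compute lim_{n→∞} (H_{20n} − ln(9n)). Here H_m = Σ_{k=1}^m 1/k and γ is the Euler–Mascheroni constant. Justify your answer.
lim = ln(20/9) + γ

By Euler-Maclaurin, H_m = ln m + γ + O(1/m). So
  H_{20n} − ln(9n) = ln(20n) + γ − ln(9n) + O(1/n)
                       = ln(20/9) + γ + O(1/n).
Hence the limit is ln(20/9) + γ.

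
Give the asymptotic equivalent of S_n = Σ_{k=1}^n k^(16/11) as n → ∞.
S_n ~ (11/27) · n^(27/11)

Integral comparison: Σ_{k=1}^n k^(16/11) = ∫_0^n x^(16/11) dx + O(n^(16/11)). The integral is n^(1 + 16/11) / (1 + 16/11) = n^((16+11)/11) / ((16+11)/11) = (11/27) · n^(27/11).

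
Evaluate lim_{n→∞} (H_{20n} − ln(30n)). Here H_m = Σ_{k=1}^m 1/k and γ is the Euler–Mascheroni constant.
lim = ln(2/3) + γ

By Euler-Maclaurin, H_m = ln m + γ + O(1/m). So
  H_{20n} − ln(30n) = ln(20n) + γ − ln(30n) + O(1/n)
                       = ln(20/30) + γ + O(1/n).
Hence the limit is ln(20/30) + γ (= ln(2/3)).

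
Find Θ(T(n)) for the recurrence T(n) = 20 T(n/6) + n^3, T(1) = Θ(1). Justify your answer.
T(n) = Θ(n^3)

log_6 20 ≈ 1.672. f(n) = n^3 dominates n^(log_6 20) since 3 > 1.672, and the regularity condition a·f(n/b) = 20·(n/6)^3 = (20/216)·n^3 ≤ c·f(n) holds with c = 20/216 ≈ 0.0926 < 1. So this is Case 3: T(n) = Θ(f(n)) = Θ(n^3).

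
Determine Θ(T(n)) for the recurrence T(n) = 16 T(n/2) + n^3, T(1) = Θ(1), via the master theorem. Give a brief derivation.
T(n) = Θ(n^4)

Master theorem: compare f(n) = n^3 to n^(log_2 16) where log_2 16 = 4. Since 3 < log_2 16, we have f(n) = O(n^(log_2 16 − ε)) for some ε > 0 — Case 1. Hence T(n) = Θ(n^(log_2 16)) = Θ(n^4).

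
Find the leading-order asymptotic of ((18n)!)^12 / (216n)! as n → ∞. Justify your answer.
((18n)!)^12/(216n)! ~ ((2π·18n)^(11/2) / sqrt(12)) · 12^(−12·18n)  →  0

Write N = 18n. Stirling: N! ~ sqrt(2π N)(N/e)^N and (12N)! ~ sqrt(2π·12N)·(12N/e)^(12N).
  (N!)^12/(12N)! ~ (2π N)^(12/2) (N/e)^(12N) / [sqrt(2π·12N) (12N/e)^(12N)]
     = (2π N)^(12/2) / sqrt(2π·12N) · (N/(12N))^(12N)
     = (2π N)^((12−1)/2) / sqrt(12) · 12^(−12N).
Since 12^12 > 1, the factor 12^(−12N) decays exponentially, so the ratio → 0. Substituting N = 18n gives the stated form.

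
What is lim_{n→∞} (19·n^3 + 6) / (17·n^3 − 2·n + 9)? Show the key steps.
lim = 19/17

For large n the leading n^3 terms dominate both numerator and denominator. Dividing top and bottom by n^3, every other term tends to 0, leaving 19/17.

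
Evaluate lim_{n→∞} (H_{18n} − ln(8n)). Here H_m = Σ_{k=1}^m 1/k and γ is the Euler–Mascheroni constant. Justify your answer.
lim = ln(9/4) + γ

By Euler-Maclaurin, H_m = ln m + γ + O(1/m). So
  H_{18n} − ln(8n) = ln(18n) + γ − ln(8n) + O(1/n)
                       = ln(18/8) + γ + O(1/n).
Hence the limit is ln(18/8) + γ (= ln(9/4)).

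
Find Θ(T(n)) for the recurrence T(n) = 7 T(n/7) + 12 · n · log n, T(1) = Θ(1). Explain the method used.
T(n) = Θ(n · (log n)^2)

Here log_7 7 = 1 and f(n) = 12 · n · log n = Θ(n^(log_7 7) · (log n)^1). This is the extended Case 2 of the master theorem (f matches the critical exponent up to log factors), giving T(n) = Θ(n^(log_7 7) · (log n)^(1+1)) = Θ(n · (log n)^2).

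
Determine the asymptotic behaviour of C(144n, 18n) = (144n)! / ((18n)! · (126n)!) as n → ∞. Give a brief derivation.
C(144n, 18n) ~ (16777216/823543)^(18n) · sqrt(4/(7π·18n))

Write N = 18n. Apply Stirling to each factorial:
  (8N)! ~ sqrt(2π·8N) · (8N/e)^(8N),
  N! ~ sqrt(2π N) · (N/e)^N,
  (7N)! ~ sqrt(2π·7N) · (7N/e)^(7N).
The exponential factors combine to (8N)^(8N) / (N^N · (7N)^(7N)) = 8^(8N)/7^(7N) = (8^8/7^7)^N = (16777216/823543)^N.
The square-root prefactors combine to sqrt(2π·8N) / (sqrt(2π N)·sqrt(2π·7N)) = sqrt(8 / (2π·7·N)) = sqrt(4/(7π·18n)).
Substituting N = 18n: C(144n, 18n) ~ (16777216/823543)^(18n) · sqrt(4/(7π·18n)).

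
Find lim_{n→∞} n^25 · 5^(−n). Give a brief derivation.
lim = 0

Exponentials with base > 1 dominate every fixed polynomial: for any fixed c, n^c / 5^n → 0 as n → ∞ (e.g. by the ratio test, or by writing 5^n = e^(n ln 5) and noting e^(n ln 5) / n^c → ∞). Hence n^25 · 5^(−n) = n^25 / 5^n → 0.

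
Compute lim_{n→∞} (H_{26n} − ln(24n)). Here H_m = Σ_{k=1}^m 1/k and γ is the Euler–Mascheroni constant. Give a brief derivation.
lim = ln(13/12) + γ

By Euler-Maclaurin, H_m = ln m + γ + O(1/m). So
  H_{26n} − ln(24n) = ln(26n) + γ − ln(24n) + O(1/n)
                       = ln(26/24) + γ + O(1/n).
Hence the limit is ln(26/24) + γ (= ln(13/12)).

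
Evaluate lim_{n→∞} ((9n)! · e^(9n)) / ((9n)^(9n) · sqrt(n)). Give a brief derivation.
lim = sqrt(2π·9)

Stirling: (9n)! ~ sqrt(2π·9n) · (9n/e)^(9n). Hence
  (9n)! · e^(9n) / (9n)^(9n) ~ sqrt(2π·9n).
Dividing by sqrt(n): sqrt(2π·9n) / sqrt(n) = sqrt(2π·9) · n^((1−1)/2), so the limit is sqrt(2π·9).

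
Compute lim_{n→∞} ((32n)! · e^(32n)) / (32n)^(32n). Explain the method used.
lim = ∞

Stirling: (32n)! ~ sqrt(2π·32n) · (32n/e)^(32n). Hence
  (32n)! · e^(32n) / (32n)^(32n) ~ sqrt(2π·32n) = sqrt(2π·32) · sqrt(n) → ∞.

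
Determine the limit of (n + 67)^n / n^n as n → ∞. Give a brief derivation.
lim = e^67

Rewrite as (1 + 67/n)^(n). By the standard limit (1 + x/n)^n → e^x, we have (1 + 67/n)^n → e^67, and raising to the 1st power gives e^67.
More precisely, ln[(1 + 67/n)^(n)] = n · ln(1 + 67/n) = n · (67/n + O(1/n^2)) = 67 + O(1/n) → 67.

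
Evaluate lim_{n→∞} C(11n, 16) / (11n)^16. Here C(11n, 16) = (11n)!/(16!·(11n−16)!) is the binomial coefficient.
lim = 1/16! = 1/20922789888000

With N = 11n → ∞: C(N, 16) / N^16 = [N(N−1)…(N−15)] / (16! · N^16) = (1/16!) · 1 · (1 − 1/(11n)) · … · (1 − 15/(11n)). Each factor → 1 as N → ∞, so the limit is 1/16! = 1/20922789888000.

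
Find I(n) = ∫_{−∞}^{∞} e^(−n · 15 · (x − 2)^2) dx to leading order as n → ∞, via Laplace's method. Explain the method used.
I(n) = sqrt(π/(15n))

Here φ(x) = 15 · (x − 2)^2 has its unique minimum at x* = 2 with φ(x*) = 0 and φ''(x*) = 30. Laplace's method gives
  I(n) ~ e^(−n φ(x*)) · sqrt(2π / (n · φ''(x*))) = sqrt(2π / (30n)) = sqrt(π/(15n)).
This is exact: substituting u = (x − 2)·sqrt(15n) gives I(n) = (1/sqrt(15n)) ∫_{−∞}^{∞} e^(−u^2) du = sqrt(π/(15n)).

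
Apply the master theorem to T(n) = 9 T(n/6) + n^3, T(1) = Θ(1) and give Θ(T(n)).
T(n) = Θ(n^3)

log_6 9 ≈ 1.226. f(n) = n^3 dominates n^(log_6 9) since 3 > 1.226, and the regularity condition a·f(n/b) = 9·(n/6)^3 = (9/216)·n^3 ≤ c·f(n) holds with c = 9/216 ≈ 0.0417 < 1. So this is Case 3: T(n) = Θ(f(n)) = Θ(n^3).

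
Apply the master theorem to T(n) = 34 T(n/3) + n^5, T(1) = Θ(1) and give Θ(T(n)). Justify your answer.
T(n) = Θ(n^5)

log_3 34 ≈ 3.210. f(n) = n^5 dominates n^(log_3 34) since 5 > 3.210, and the regularity condition a·f(n/b) = 34·(n/3)^5 = (34/243)·n^5 ≤ c·f(n) holds with c = 34/243 ≈ 0.14 < 1. So this is Case 3: T(n) = Θ(f(n)) = Θ(n^5).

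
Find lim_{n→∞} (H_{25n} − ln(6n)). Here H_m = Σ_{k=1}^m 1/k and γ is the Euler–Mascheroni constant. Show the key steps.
lim = ln(25/6) + γ

By Euler-Maclaurin, H_m = ln m + γ + O(1/m). So
  H_{25n} − ln(6n) = ln(25n) + γ − ln(6n) + O(1/n)
                       = ln(25/6) + γ + O(1/n).
Hence the limit is ln(25/6) + γ.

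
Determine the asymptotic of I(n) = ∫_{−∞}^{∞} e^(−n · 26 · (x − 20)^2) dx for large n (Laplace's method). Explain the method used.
I(n) = sqrt(π/(26n))

Here φ(x) = 26 · (x − 20)^2 has its unique minimum at x* = 20 with φ(x*) = 0 and φ''(x*) = 52. Laplace's method gives
  I(n) ~ e^(−n φ(x*)) · sqrt(2π / (n · φ''(x*))) = sqrt(2π / (52n)) = sqrt(π/(26n)).
This is exact: substituting u = (x − 20)·sqrt(26n) gives I(n) = (1/sqrt(26n)) ∫_{−∞}^{∞} e^(−u^2) du = sqrt(π/(26n)).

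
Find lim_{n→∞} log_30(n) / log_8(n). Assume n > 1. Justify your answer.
lim = ln(8) / ln(30) = log_30(8)

Change of base: log_30(n) = ln n / ln 30 and log_8(n) = ln n / ln 8. The ratio is (ln n / ln 30) · (ln 8 / ln n) = ln 8 / ln 30, a constant independent of n. So the limit is ln 8 / ln 30 = log_30(8).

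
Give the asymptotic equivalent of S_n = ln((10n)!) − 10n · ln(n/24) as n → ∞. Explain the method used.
S_n ~ 10n · (ln 240 − 1) + O(ln n)

Stirling: ln((10n)!) = 10n ln(10n) − 10n + O(ln n).
  S_n = 10n ln(10n) − 10n − 10n ln(n/24) + O(ln n)
      = 10n ln(10n) − 10n ln n + 10n ln 24 − 10n + O(ln n)
      = 10n ln 10 + 10n ln 24 − 10n + O(ln n)
      = 10n (ln 240 − 1) + O(ln n).
Numerically ln(240) − 1 ≈ 4.4806.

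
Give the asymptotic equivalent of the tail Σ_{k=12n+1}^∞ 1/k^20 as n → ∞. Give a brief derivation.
Σ_{k>12n} 1/k^20 ~ 1/(19 · (12n)^19)

Compare to the integral: ∫_{12n}^∞ x^(−20) dx = [−x^(−19)/19]_{12n}^∞ = 1/((20−1)·(12n)^19). Euler-Maclaurin then gives
  Σ_{k>12n} 1/k^20 = ∫_{12n}^∞ dx/x^20 − 1/(2·(12n)^20) + O(1/(12n)^21).
(Equivalently this is ζ(20) − Σ_{k≤12n} 1/k^20.)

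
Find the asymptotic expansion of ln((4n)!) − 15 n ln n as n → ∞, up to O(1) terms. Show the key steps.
ln((4n)!) − 15 n ln n = −11 n ln n + 4(ln 4 − 1) n + (1/2) ln(2π·4n) + O(1/n)

Stirling: ln((4n)!) = 4n ln(4n) − 4n + (1/2) ln(2π·4n) + O(1/n).
Expand 4n ln(4n) = 4n (ln n + ln 4) = 4n ln n + 4n ln 4.
Subtract 15n ln n: leading term is (4 − 15) n ln n = −11 n ln n. The next term is 4n ln 4 − 4n = 4(ln 4 − 1) n. Then the (1/2) ln(2π·4n) correction.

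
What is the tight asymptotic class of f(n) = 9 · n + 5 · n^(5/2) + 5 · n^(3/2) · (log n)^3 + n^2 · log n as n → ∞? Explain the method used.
f(n) ∈ Θ(n^(5/2))

Compare the terms by growth order. For large n, n^a · (log n)^b dominates n^a' · (log n)^b' iff a > a', or (a = a' and b > b'). Ranking the 4 terms shows the dominant one is 5 · n^(5/2). Hence f(n) ∈ Θ(n^(5/2)).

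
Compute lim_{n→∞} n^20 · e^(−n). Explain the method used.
lim = 0

Exponentials with base > 1 dominate every fixed polynomial: for any fixed c, n^c / e^n → 0 as n → ∞ (e.g. by the ratio test, or since e^n grows faster than any power of n). Hence n^20 · e^(−n) = n^20 / e^n → 0.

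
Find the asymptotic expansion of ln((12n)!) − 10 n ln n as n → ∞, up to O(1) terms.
ln((12n)!) − 10 n ln n = 2 n ln n + 12(ln 12 − 1) n + (1/2) ln(2π·12n) + O(1/n)

Stirling: ln((12n)!) = 12n ln(12n) − 12n + (1/2) ln(2π·12n) + O(1/n).
Expand 12n ln(12n) = 12n (ln n + ln 12) = 12n ln n + 12n ln 12.
Subtract 10n ln n: leading term is (12 − 10) n ln n = 2 n ln n. The next term is 12n ln 12 − 12n = 12(ln 12 − 1) n. Then the (1/2) ln(2π·12n) correction.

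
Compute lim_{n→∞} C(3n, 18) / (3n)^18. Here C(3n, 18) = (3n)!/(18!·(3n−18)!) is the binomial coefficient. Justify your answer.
lim = 1/18! = 1/6402373705728000

With N = 3n → ∞: C(N, 18) / N^18 = [N(N−1)…(N−17)] / (18! · N^18) = (1/18!) · 1 · (1 − 1/(3n)) · … · (1 − 17/(3n)). Each factor → 1 as N → ∞, so the limit is 1/18! = 1/6402373705728000.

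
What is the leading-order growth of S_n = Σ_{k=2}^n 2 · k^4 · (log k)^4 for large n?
S_n ~ 2 · n^5 · (log n)^4 / 5

By integral comparison, S_n = ∫_1^n 2 · x^4 · (log x)^4 dx + O(n^4 · (log n)^4). For the integral, the leading term of ∫_1^n x^4 (log x)^4 dx is n^5/5 · (log n)^4 (by repeated integration by parts; each step lowers the log-exponent and produces a relatively O(1/log n) correction). Hence S_n ~ 2 · n^5 · (log n)^4 / 5.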